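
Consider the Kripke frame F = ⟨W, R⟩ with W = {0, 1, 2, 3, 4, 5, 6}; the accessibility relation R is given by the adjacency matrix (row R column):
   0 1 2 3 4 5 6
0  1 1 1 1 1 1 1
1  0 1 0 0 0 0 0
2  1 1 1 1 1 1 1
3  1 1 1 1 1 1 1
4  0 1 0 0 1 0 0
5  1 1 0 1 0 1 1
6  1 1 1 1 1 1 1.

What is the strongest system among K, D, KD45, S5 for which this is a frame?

D

Serial (axiom D): yes — every world has a successor (e.g. 0 R 0).
Euclidean (axiom 5): no — 0 R 1 and 0 R 2, but not 1 R 2.
Transitive (axiom 4): no — 5 R 0 and 0 R 2, but not 5 R 2.
Reflexive (axiom T): yes — every world is R-related to itself.
So F validates K, D; KD45 would additionally require R to be Euclidean and transitive. The strongest is D.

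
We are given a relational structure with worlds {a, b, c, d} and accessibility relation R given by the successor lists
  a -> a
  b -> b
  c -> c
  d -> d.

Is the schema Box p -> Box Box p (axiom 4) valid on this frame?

Yes

The schema 4 characterises exactly the transitive frames.
Transitive: yes — every two-step R-path is closed by a direct edge.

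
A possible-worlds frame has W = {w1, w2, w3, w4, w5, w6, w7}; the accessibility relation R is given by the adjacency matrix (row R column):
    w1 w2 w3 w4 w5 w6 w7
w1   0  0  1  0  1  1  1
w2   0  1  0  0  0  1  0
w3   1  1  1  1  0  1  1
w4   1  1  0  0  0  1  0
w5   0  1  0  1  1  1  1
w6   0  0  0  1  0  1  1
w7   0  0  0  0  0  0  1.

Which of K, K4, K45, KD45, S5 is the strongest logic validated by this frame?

Transitive (axiom 4): no — w1 R w3 and w3 R w2, but not w1 R w2.
Euclidean (axiom 5): no — w1 R w3 and w1 R w5, but not w3 R w5.
Serial (axiom D): yes — every world has a successor (e.g. w1 R w3).
Reflexive (axiom T): no — w1 is not related to itself.
So F validates K; K4 would additionally require R to be transitive. The strongest is K.

K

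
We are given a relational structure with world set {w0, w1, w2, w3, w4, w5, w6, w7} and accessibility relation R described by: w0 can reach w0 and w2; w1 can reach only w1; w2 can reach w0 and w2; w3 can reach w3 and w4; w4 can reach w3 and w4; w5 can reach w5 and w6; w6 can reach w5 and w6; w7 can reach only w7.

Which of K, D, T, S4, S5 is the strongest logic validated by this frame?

Serial (axiom D): yes — every world has a successor (e.g. w0 R w0).
Reflexive (axiom T): yes — every world is R-related to itself.
Transitive (axiom 4): yes — every two-step R-path is closed by a direct edge.
Euclidean (axiom 5): yes — any two successors of a common world are R-related.
So F validates K, D, T, S4, S5. The strongest is S5.

S5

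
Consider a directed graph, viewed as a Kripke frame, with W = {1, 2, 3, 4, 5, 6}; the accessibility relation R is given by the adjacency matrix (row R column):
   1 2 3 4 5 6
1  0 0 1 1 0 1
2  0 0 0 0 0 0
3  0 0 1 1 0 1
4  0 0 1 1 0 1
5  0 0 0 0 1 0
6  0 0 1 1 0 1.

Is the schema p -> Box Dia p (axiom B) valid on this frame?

No

Axiom B corresponds to the accessibility relation being symmetric.
Symmetric: no — 1 R 3 but not 3 R 1.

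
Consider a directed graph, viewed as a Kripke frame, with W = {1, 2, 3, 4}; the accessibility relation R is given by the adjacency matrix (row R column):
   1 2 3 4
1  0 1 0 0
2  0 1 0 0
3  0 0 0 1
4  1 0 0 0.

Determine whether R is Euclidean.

No

Euclidean: no — 3 R 4 and 3 R 4, but not 4 R 4.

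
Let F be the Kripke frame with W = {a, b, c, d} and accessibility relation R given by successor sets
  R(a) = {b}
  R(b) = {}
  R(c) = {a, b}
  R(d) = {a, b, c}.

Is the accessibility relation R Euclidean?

No

Euclidean: no — c R b and c R a, but not b R a.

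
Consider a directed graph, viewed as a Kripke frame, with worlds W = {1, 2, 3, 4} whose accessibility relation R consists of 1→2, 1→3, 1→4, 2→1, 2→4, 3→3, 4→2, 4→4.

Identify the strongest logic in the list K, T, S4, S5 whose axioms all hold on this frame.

K

Reflexive (axiom T): no — 1 is not related to itself.
Transitive (axiom 4): no — 2 R 1 and 1 R 3, but not 2 R 3.
Euclidean (axiom 5): no — 1 R 2 and 1 R 3, but not 2 R 3.
So F validates K; T would additionally require R to be reflexive. The strongest is K.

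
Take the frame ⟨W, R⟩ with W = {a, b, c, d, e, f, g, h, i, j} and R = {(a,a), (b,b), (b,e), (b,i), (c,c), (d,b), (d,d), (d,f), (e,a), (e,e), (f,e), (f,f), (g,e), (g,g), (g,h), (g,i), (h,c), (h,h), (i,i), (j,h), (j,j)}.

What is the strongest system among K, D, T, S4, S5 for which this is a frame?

T

Serial (axiom D): yes — every world has a successor (e.g. a R a).
Reflexive (axiom T): yes — every world is R-related to itself.
Transitive (axiom 4): no — b R e and e R a, but not b R a.
Euclidean (axiom 5): no — b R e and b R i, but not e R i.
So F validates K, D, T; S4 would additionally require R to be transitive. The strongest is T.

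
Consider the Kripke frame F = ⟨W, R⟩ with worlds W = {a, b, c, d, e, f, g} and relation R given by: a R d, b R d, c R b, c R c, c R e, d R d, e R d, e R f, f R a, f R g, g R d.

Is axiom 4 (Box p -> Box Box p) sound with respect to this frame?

By correspondence theory, 4 is valid on a frame iff R is transitive.
Transitive: no — c R b and b R d, but not c R d.

No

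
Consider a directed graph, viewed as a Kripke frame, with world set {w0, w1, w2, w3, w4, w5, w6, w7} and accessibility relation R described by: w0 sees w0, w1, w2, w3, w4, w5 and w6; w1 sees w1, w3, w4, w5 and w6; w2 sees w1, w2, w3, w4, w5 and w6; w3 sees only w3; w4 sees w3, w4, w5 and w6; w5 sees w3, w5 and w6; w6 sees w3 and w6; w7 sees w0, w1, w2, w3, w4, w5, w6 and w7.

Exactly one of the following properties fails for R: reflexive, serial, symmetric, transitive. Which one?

symmetric

Reflexive: yes — every world is R-related to itself.
Serial: yes — every world has a successor (e.g. w0 R w0).
Symmetric: no — w0 R w1 but not w1 R w0.
Transitive: yes — every two-step R-path is closed by a direct edge.
Only symmetric fails.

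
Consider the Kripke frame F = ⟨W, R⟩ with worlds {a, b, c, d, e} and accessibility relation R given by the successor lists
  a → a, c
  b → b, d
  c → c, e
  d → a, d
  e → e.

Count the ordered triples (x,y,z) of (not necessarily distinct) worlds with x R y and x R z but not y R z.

Enumerating: (a,c,a), (b,d,b), (c,e,c), (d,a,d).

4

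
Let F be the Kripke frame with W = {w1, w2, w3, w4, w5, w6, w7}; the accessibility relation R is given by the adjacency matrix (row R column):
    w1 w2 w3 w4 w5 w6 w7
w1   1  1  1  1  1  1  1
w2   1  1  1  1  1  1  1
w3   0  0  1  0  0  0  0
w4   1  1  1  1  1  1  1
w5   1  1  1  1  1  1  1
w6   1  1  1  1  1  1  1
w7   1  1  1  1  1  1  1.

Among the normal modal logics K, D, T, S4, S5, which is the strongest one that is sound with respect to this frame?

S4

Serial (axiom D): yes — every world has a successor (e.g. w1 R w1).
Reflexive (axiom T): yes — every world is R-related to itself.
Transitive (axiom 4): yes — every two-step R-path is closed by a direct edge.
Euclidean (axiom 5): no — w1 R w3 and w1 R w2, but not w3 R w2.
So F validates K, D, T, S4; S5 would additionally require R to be Euclidean. The strongest is S4.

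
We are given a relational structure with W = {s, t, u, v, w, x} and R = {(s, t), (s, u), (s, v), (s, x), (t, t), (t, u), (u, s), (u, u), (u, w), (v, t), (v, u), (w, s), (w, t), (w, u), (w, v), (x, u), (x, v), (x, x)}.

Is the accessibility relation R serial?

Yes

Serial: yes — every world has a successor (e.g. s R t).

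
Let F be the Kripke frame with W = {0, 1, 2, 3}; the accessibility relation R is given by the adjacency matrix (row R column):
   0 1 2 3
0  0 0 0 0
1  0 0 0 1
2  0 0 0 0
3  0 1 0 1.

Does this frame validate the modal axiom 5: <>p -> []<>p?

By correspondence theory, 5 is valid on a frame iff R is Euclidean.
Euclidean: no — 3 R 1 and 3 R 1, but not 1 R 1.

No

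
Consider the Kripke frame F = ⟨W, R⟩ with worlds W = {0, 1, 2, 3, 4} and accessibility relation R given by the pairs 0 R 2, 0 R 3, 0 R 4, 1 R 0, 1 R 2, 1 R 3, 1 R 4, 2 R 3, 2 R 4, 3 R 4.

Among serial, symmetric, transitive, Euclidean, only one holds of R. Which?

transitive

Serial: no — 4 has no R-successor.
Symmetric: no — 0 R 2 but not 2 R 0.
Transitive: yes — every two-step R-path is closed by a direct edge.
Euclidean: no — 0 R 3 and 0 R 2, but not 3 R 2.
Only transitive holds.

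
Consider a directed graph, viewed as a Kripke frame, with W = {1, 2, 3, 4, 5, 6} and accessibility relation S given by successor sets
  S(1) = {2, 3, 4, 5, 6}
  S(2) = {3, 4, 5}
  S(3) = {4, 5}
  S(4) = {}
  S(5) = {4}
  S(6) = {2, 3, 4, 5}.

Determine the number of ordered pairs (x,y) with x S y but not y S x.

Enumerating: (1,2), (1,3), (1,4), (1,5), (1,6), (2,3), (2,4), (2,5), (3,4), (3,5), (5,4), (6,2), (6,3), (6,4), (6,5).

15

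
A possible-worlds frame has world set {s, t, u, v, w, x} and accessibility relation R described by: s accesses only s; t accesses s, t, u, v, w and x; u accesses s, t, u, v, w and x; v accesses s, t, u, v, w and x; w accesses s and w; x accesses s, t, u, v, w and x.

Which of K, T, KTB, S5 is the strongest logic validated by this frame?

T

Reflexive (axiom T): yes — every world is R-related to itself.
Symmetric (axiom B): no — t R s but not s R t.
Euclidean (axiom 5): no — t R s and t R u, but not s R u.
So F validates K, T; KTB would additionally require R to be symmetric. The strongest is T.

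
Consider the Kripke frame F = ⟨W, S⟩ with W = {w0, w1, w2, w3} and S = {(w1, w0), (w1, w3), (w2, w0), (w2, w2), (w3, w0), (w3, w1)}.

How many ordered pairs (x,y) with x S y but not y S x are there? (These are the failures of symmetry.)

3

Enumerating: (w1,w0), (w2,w0), (w3,w0).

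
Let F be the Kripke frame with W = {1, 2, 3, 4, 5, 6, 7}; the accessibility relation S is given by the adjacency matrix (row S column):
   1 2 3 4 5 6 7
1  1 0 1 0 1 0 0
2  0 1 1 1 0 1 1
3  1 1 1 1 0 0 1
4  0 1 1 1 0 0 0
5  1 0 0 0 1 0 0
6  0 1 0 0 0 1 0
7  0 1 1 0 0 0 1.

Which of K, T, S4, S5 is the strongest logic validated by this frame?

Reflexive (axiom T): yes — every world is S-related to itself.
Transitive (axiom 4): no — 1 S 3 and 3 S 2, but not 1 S 2.
Euclidean (axiom 5): no — 1 S 3 and 1 S 5, but not 3 S 5.
So F validates K, T; S4 would additionally require S to be transitive. The strongest is T.

T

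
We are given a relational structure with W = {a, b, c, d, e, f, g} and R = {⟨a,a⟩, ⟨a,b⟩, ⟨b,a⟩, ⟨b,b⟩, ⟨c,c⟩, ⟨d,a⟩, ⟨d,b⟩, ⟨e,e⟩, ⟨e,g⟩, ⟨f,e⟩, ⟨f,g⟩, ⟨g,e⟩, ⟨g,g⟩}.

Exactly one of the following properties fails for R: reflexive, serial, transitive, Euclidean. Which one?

Reflexive: no — d is not related to itself.
Serial: yes — every world has a successor (e.g. a R a).
Transitive: yes — every two-step R-path is closed by a direct edge.
Euclidean: yes — any two successors of a common world are R-related.
Only reflexive fails.

reflexive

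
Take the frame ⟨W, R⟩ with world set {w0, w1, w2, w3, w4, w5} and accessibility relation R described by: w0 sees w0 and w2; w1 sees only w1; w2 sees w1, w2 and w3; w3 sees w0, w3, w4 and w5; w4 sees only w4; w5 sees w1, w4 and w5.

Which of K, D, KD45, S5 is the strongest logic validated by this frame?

Serial (axiom D): yes — every world has a successor (e.g. w0 R w0).
Euclidean (axiom 5): no — w2 R w1 and w2 R w3, but not w1 R w3.
Transitive (axiom 4): no — w0 R w2 and w2 R w1, but not w0 R w1.
Reflexive (axiom T): yes — every world is R-related to itself.
So F validates K, D; KD45 would additionally require R to be Euclidean and transitive. The strongest is D.

D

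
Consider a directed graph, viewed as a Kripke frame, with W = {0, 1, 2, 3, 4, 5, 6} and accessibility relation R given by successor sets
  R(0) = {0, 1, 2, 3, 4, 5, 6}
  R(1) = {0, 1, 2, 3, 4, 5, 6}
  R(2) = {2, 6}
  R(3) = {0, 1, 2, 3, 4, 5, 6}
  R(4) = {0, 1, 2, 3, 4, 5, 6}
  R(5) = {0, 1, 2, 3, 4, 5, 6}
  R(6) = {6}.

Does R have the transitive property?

Transitive: yes — every two-step R-path is closed by a direct edge.

Yes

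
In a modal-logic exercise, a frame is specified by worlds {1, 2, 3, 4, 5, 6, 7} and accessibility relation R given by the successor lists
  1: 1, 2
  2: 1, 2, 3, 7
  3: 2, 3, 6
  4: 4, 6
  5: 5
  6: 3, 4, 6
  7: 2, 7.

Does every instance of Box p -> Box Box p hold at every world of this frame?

The schema 4 characterises exactly the transitive frames.
Transitive: no — 1 R 2 and 2 R 3, but not 1 R 3.

No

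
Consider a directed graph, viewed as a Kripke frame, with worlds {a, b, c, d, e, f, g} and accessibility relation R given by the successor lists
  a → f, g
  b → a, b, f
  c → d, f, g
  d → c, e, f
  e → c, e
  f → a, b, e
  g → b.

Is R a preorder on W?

No

Reflexive: no — a is not related to itself.
Transitive: no — a R f and f R b, but not a R b.
So R is not a preorder.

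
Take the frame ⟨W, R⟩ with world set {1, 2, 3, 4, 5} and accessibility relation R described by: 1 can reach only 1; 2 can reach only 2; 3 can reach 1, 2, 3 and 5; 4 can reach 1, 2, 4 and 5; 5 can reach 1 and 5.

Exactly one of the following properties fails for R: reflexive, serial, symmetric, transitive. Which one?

Reflexive: yes — every world is R-related to itself.
Serial: yes — every world has a successor (e.g. 1 R 1).
Symmetric: no — 3 R 1 but not 1 R 3.
Transitive: yes — every two-step R-path is closed by a direct edge.
Only symmetric fails.

symmetric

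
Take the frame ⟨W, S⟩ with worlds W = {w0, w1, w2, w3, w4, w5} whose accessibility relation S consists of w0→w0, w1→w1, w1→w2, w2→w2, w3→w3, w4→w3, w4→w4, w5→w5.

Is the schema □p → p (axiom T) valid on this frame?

Yes

By correspondence theory, T is valid on a frame iff S is reflexive.
Reflexive: yes — every world is S-related to itself.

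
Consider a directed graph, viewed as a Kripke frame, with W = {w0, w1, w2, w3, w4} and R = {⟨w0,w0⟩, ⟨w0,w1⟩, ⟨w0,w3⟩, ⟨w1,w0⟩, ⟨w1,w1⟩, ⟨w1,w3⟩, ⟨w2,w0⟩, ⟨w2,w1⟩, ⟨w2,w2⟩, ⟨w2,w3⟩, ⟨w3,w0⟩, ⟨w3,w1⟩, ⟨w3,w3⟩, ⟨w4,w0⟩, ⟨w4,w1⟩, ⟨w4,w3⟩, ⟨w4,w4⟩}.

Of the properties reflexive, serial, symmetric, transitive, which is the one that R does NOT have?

symmetric

Reflexive: yes — every world is R-related to itself.
Serial: yes — every world has a successor (e.g. w0 R w0).
Symmetric: no — w2 R w0 but not w0 R w2.
Transitive: yes — every two-step R-path is closed by a direct edge.
Only symmetric fails.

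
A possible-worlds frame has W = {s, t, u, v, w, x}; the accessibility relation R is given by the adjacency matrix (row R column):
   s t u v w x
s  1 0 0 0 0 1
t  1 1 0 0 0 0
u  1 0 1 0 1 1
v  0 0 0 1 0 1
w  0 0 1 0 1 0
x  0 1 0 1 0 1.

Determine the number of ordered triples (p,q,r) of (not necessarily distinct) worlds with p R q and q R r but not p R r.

Enumerating: (s,x,t), (s,x,v), (t,s,x), (u,x,t), (u,x,v), (v,x,t), (w,u,s), (w,u,x), (x,t,s).

9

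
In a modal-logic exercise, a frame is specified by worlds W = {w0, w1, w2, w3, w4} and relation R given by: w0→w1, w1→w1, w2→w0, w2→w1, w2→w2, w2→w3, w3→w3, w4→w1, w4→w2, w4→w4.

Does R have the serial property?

Yes

Serial: yes — every world has a successor (e.g. w0 R w1).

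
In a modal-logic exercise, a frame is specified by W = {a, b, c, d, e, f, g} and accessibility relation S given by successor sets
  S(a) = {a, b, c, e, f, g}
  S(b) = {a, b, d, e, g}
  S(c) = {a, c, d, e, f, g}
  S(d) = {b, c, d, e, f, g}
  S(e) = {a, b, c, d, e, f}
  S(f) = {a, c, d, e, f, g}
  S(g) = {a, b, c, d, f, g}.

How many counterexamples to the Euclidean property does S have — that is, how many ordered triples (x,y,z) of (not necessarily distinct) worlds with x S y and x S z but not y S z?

Enumerating: (a,b,c), (a,b,f), (a,c,b), (a,e,g), (a,f,b), (a,g,e), (b,a,d), (b,d,a), (b,e,g), (b,g,e), (c,a,d), (c,d,a), … and 24 more.
Total: 36.

36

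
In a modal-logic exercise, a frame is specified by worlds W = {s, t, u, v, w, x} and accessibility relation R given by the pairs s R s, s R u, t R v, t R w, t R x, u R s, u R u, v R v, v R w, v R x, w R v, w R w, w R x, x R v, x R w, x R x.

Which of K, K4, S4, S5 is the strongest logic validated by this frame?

Transitive (axiom 4): yes — every two-step R-path is closed by a direct edge.
Reflexive (axiom T): no — t is not related to itself.
Euclidean (axiom 5): yes — any two successors of a common world are R-related.
So F validates K, K4; S4 would additionally require R to be reflexive. The strongest is K4.

K4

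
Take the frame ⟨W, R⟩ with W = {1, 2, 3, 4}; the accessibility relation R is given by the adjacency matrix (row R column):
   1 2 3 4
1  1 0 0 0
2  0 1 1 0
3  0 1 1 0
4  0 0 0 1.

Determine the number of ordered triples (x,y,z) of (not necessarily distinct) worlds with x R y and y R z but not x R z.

0

R is transitive; there are no such tuples.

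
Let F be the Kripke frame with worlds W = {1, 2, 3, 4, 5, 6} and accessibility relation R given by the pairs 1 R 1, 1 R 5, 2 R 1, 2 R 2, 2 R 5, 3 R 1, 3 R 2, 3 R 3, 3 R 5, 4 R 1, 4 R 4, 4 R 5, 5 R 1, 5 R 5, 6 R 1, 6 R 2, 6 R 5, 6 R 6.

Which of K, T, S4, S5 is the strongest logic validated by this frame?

Reflexive (axiom T): yes — every world is R-related to itself.
Transitive (axiom 4): yes — every two-step R-path is closed by a direct edge.
Euclidean (axiom 5): no — 3 R 1 and 3 R 2, but not 1 R 2.
So F validates K, T, S4; S5 would additionally require R to be Euclidean. The strongest is S4.

S4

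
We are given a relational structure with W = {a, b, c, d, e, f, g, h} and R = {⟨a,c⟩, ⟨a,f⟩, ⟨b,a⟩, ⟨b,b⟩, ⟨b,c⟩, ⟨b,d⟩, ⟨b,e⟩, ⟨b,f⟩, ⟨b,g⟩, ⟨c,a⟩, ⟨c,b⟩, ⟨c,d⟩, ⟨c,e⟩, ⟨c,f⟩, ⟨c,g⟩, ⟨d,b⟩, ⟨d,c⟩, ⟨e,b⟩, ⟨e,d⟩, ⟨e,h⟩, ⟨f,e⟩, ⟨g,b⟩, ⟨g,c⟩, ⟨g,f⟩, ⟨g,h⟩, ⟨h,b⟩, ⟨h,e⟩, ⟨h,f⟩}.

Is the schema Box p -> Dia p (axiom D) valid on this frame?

The schema D characterises exactly the serial frames.
Serial: yes — every world has a successor (e.g. a R c).

Yes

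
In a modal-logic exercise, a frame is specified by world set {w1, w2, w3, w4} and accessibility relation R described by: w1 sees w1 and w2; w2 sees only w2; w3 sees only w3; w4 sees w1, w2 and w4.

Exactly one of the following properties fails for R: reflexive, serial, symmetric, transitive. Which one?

symmetric

Reflexive: yes — every world is R-related to itself.
Serial: yes — every world has a successor (e.g. w1 R w1).
Symmetric: no — w1 R w2 but not w2 R w1.
Transitive: yes — every two-step R-path is closed by a direct edge.
Only symmetric fails.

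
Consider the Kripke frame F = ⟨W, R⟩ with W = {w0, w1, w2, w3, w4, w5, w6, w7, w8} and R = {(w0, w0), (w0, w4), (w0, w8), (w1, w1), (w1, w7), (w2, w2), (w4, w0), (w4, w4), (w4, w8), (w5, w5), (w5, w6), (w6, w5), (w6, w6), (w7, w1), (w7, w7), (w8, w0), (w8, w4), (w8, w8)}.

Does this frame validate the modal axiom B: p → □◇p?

The schema B characterises exactly the symmetric frames.
Symmetric: yes — every pair in R has its reverse in R.

Yes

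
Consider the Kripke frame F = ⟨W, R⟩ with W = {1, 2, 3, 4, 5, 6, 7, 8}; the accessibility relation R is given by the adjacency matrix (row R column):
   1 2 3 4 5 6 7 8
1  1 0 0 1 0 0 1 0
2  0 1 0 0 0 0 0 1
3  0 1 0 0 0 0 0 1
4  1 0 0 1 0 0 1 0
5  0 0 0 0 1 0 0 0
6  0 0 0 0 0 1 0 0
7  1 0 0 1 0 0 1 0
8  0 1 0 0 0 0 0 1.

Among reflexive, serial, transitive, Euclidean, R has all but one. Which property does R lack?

reflexive

Reflexive: no — 3 is not related to itself.
Serial: yes — every world has a successor (e.g. 1 R 1).
Transitive: yes — every two-step R-path is closed by a direct edge.
Euclidean: yes — any two successors of a common world are R-related.
Only reflexive fails.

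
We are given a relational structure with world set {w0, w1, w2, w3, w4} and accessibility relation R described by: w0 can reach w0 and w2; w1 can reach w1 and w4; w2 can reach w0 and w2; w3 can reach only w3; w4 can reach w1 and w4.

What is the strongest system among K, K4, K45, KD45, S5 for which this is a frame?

S5

Transitive (axiom 4): yes — every two-step R-path is closed by a direct edge.
Euclidean (axiom 5): yes — any two successors of a common world are R-related.
Serial (axiom D): yes — every world has a successor (e.g. w0 R w0).
Reflexive (axiom T): yes — every world is R-related to itself.
So F validates K, K4, K45, KD45, S5. The strongest is S5.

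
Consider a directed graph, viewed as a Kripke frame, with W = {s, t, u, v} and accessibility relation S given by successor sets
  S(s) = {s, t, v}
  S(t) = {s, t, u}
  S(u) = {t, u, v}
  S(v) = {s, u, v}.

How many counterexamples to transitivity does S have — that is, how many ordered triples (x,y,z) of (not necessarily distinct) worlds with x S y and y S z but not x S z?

8

Enumerating: (s,t,u), (s,v,u), (t,s,v), (t,u,v), (u,t,s), (u,v,s), (v,s,t), (v,u,t).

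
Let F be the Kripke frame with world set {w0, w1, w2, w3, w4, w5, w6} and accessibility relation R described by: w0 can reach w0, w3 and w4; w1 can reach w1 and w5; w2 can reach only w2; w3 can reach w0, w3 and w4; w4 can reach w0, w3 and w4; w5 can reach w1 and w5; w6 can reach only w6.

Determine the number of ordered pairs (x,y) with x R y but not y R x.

0

R is symmetric; there are no such tuples.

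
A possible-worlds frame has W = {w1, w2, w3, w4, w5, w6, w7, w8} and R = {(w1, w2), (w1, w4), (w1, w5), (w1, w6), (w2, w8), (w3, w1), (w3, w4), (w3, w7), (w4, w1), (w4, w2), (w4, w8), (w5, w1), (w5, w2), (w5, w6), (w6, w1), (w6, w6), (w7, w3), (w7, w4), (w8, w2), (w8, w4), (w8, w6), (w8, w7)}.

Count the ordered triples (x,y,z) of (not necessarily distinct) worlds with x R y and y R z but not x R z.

Enumerating: (w1,w2,w8), (w1,w4,w1), (w1,w4,w8), (w1,w5,w1), (w1,w6,w1), (w2,w8,w2), (w2,w8,w4), (w2,w8,w6), (w2,w8,w7), (w3,w1,w2), (w3,w1,w5), (w3,w1,w6), … and 25 more.
Total: 37.

37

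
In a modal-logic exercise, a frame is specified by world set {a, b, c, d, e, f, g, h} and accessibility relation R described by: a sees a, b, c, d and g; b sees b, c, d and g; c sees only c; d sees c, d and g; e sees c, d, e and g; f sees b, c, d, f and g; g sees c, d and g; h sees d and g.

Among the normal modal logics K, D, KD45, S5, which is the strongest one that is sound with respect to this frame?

Serial (axiom D): yes — every world has a successor (e.g. a R a).
Euclidean (axiom 5): no — a R c and a R b, but not c R b.
Transitive (axiom 4): no — h R d and d R c, but not h R c.
Reflexive (axiom T): no — h is not related to itself.
So F validates K, D; KD45 would additionally require R to be Euclidean and transitive. The strongest is D.

D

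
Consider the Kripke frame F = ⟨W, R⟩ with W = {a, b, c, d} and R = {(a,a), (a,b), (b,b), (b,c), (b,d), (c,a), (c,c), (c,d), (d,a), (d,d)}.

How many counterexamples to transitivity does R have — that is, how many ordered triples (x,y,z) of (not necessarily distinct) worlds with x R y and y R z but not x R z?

6

Enumerating: (a,b,c), (a,b,d), (b,c,a), (b,d,a), (c,a,b), (d,a,b).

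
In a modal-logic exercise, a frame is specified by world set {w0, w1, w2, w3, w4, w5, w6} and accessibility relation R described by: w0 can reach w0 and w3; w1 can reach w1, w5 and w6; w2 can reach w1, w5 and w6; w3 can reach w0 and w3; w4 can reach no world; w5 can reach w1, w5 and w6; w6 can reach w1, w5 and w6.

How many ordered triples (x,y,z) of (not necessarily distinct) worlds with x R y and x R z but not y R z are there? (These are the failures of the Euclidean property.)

R is Euclidean; there are no such tuples.

0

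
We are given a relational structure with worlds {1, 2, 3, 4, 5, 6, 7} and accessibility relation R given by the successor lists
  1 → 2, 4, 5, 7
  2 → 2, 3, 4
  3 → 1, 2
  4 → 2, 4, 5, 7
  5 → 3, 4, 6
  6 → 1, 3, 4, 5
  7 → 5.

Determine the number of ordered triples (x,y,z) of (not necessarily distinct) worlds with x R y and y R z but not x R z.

Enumerating: (1,2,3), (1,5,3), (1,5,6), (2,3,1), (2,4,5), (2,4,7), (3,1,4), (3,1,5), (3,1,7), (3,2,3), (3,2,4), (4,2,3), … and 18 more.
Total: 30.

30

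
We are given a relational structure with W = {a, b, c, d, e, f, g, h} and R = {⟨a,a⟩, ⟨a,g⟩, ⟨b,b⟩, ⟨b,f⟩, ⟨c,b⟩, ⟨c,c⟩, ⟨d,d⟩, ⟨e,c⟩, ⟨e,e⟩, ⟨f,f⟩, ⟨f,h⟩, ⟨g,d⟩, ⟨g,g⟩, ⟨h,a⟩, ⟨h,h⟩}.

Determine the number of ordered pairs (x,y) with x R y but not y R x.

Enumerating: (a,g), (b,f), (c,b), (e,c), (f,h), (g,d), (h,a).

7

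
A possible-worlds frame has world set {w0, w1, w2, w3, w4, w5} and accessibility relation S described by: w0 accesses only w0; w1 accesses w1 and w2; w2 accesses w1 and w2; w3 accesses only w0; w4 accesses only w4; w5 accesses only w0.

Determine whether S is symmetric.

No

Symmetric: no — w3 S w0 but not w0 S w3.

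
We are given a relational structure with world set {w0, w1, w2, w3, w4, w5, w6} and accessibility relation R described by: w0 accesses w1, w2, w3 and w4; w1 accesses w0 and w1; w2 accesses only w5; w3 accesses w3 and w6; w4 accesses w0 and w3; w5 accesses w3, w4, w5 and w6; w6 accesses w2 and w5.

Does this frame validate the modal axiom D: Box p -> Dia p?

Yes

By correspondence theory, D is valid on a frame iff R is serial.
Serial: yes — every world has a successor (e.g. w0 R w1).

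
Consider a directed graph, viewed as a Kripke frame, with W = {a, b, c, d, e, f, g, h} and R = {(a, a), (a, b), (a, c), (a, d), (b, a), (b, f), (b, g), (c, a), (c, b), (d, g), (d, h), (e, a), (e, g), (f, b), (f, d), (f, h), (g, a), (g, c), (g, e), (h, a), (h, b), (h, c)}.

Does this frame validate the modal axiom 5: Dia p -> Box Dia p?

By correspondence theory, 5 is valid on a frame iff R is Euclidean.
Euclidean: no — a R b and a R c, but not b R c.

No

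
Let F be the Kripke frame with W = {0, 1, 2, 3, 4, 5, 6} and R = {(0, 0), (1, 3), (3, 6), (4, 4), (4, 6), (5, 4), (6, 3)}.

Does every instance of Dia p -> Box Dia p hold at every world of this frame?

No

The schema 5 characterises exactly the Euclidean frames.
Euclidean: no — 1 R 3 and 1 R 3, but not 3 R 3.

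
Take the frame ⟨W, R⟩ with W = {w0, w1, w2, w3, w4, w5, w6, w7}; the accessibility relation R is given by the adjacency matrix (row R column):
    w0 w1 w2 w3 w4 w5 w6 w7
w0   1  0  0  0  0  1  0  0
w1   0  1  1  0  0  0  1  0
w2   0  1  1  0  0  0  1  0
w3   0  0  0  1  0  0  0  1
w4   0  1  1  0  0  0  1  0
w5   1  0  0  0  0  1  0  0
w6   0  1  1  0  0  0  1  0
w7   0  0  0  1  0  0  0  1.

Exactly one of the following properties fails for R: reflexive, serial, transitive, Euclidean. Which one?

reflexive

Reflexive: no — w4 is not related to itself.
Serial: yes — every world has a successor (e.g. w0 R w0).
Transitive: yes — every two-step R-path is closed by a direct edge.
Euclidean: yes — any two successors of a common world are R-related.
Only reflexive fails.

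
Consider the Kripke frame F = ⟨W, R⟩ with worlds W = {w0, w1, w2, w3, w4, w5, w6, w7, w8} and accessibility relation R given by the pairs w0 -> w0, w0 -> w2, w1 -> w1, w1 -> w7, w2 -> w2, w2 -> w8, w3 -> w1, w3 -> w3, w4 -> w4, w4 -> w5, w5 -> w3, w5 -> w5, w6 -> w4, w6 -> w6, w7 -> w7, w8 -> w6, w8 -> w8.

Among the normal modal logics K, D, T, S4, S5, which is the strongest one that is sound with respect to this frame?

T

Serial (axiom D): yes — every world has a successor (e.g. w0 R w0).
Reflexive (axiom T): yes — every world is R-related to itself.
Transitive (axiom 4): no — w0 R w2 and w2 R w8, but not w0 R w8.
Euclidean (axiom 5): no — w0 R w2 and w0 R w0, but not w2 R w0.
So F validates K, D, T; S4 would additionally require R to be transitive. The strongest is T.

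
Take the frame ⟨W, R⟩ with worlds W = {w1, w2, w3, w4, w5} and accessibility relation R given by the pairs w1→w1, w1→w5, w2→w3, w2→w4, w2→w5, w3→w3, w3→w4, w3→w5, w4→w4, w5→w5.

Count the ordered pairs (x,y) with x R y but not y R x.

Enumerating: (w1,w5), (w2,w3), (w2,w4), (w2,w5), (w3,w4), (w3,w5).

6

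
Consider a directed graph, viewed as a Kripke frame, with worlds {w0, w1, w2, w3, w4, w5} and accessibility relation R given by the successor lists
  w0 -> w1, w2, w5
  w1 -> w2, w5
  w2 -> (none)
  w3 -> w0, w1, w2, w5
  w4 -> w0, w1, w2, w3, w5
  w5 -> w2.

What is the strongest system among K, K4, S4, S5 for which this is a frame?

K4

Transitive (axiom 4): yes — every two-step R-path is closed by a direct edge.
Reflexive (axiom T): no — w0 is not related to itself.
Euclidean (axiom 5): no — w0 R w2 and w0 R w1, but not w2 R w1.
So F validates K, K4; S4 would additionally require R to be reflexive. The strongest is K4.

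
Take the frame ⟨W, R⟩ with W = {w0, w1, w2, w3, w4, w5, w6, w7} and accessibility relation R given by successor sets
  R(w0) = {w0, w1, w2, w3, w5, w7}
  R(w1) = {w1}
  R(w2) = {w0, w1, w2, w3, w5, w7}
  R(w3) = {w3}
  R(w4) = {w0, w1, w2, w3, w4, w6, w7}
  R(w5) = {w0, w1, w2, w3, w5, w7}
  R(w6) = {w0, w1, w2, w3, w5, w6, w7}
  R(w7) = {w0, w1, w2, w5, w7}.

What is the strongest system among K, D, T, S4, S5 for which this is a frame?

T

Serial (axiom D): yes — every world has a successor (e.g. w0 R w0).
Reflexive (axiom T): yes — every world is R-related to itself.
Transitive (axiom 4): no — w4 R w0 and w0 R w5, but not w4 R w5.
Euclidean (axiom 5): no — w0 R w1 and w0 R w2, but not w1 R w2.
So F validates K, D, T; S4 would additionally require R to be transitive. The strongest is T.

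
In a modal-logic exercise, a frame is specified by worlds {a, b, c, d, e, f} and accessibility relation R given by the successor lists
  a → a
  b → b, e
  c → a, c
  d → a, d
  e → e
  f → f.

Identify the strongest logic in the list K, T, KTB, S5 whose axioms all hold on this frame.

Reflexive (axiom T): yes — every world is R-related to itself.
Symmetric (axiom B): no — b R e but not e R b.
Euclidean (axiom 5): no — b R e and b R b, but not e R b.
So F validates K, T; KTB would additionally require R to be symmetric. The strongest is T.

T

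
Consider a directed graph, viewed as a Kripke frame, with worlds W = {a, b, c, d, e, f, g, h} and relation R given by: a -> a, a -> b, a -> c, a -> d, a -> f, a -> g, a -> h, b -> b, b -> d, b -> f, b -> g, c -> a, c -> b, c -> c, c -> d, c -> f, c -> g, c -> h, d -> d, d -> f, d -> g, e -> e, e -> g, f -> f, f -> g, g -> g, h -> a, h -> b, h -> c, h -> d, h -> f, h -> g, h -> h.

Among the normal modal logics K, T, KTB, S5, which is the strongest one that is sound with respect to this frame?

T

Reflexive (axiom T): yes — every world is R-related to itself.
Symmetric (axiom B): no — a R b but not b R a.
Euclidean (axiom 5): no — a R b and a R c, but not b R c.
So F validates K, T; KTB would additionally require R to be symmetric. The strongest is T.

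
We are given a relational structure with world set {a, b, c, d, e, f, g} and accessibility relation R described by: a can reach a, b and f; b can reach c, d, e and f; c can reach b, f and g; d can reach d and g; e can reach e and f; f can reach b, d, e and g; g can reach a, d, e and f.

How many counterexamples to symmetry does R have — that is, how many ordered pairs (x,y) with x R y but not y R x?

Enumerating: (a,b), (a,f), (b,d), (b,e), (c,f), (c,g), (f,d), (g,a), (g,e).

9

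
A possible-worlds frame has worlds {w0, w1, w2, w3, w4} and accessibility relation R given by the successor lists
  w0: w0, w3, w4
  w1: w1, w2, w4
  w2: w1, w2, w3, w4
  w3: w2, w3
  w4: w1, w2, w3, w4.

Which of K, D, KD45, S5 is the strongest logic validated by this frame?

Serial (axiom D): yes — every world has a successor (e.g. w0 R w0).
Euclidean (axiom 5): no — w0 R w3 and w0 R w4, but not w3 R w4.
Transitive (axiom 4): no — w0 R w3 and w3 R w2, but not w0 R w2.
Reflexive (axiom T): yes — every world is R-related to itself.
So F validates K, D; KD45 would additionally require R to be Euclidean and transitive. The strongest is D.

D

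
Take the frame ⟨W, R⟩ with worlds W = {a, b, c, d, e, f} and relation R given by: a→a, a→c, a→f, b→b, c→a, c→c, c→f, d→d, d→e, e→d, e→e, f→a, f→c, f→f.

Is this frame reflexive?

Reflexive: yes — every world is R-related to itself.

Yes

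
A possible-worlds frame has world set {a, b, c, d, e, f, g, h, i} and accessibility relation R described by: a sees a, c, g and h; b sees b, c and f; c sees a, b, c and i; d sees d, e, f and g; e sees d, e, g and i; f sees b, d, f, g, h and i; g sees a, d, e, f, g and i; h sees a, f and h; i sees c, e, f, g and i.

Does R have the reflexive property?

Yes

Reflexive: yes — every world is R-related to itself.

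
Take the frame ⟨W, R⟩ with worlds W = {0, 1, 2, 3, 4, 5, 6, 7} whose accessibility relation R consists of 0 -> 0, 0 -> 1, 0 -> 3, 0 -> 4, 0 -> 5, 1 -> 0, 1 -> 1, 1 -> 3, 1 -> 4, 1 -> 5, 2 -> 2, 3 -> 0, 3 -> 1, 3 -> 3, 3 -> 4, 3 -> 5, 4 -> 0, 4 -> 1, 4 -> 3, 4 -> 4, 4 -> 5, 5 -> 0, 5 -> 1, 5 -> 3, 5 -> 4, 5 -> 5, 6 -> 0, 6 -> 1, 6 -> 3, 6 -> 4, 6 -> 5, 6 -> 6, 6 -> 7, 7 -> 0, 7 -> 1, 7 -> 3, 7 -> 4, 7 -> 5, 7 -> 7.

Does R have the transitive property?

Transitive: yes — every two-step R-path is closed by a direct edge.

Yes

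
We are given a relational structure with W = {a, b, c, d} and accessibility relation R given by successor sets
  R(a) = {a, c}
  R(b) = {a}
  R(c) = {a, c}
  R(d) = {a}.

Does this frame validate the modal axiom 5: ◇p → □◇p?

The schema 5 characterises exactly the Euclidean frames.
Euclidean: yes — any two successors of a common world are R-related.

Yes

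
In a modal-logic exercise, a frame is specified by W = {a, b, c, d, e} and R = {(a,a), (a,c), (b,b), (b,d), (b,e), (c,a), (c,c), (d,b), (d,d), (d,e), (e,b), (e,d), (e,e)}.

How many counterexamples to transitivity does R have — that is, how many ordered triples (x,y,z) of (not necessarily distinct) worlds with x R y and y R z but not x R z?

0

R is transitive; there are no such tuples.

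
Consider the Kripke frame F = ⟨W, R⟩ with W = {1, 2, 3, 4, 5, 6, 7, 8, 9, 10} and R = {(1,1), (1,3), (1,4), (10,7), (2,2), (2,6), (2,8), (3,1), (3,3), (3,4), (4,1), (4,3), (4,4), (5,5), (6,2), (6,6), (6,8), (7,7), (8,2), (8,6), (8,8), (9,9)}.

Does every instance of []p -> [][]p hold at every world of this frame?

Yes

By correspondence theory, 4 is valid on a frame iff R is transitive.
Transitive: yes — every two-step R-path is closed by a direct edge.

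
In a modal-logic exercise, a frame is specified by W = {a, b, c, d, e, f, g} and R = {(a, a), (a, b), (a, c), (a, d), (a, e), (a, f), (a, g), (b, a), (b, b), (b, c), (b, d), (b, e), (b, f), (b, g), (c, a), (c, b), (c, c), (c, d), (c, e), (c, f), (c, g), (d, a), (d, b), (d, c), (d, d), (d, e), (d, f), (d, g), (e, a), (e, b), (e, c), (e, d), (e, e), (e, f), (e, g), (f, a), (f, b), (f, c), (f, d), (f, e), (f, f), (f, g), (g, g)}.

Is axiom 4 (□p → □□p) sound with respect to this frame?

Yes

By correspondence theory, 4 is valid on a frame iff R is transitive.
Transitive: yes — every two-step R-path is closed by a direct edge.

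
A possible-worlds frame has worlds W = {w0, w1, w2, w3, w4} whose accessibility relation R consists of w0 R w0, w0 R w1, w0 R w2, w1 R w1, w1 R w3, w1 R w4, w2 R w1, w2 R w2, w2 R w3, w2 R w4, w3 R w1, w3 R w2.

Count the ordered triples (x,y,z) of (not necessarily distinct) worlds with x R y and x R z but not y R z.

16

Enumerating: (w0,w1,w0), (w0,w1,w2), (w0,w2,w0), (w1,w3,w3), (w1,w3,w4), (w1,w4,w1), (w1,w4,w3), (w1,w4,w4), (w2,w1,w2), (w2,w3,w3), (w2,w3,w4), (w2,w4,w1), (w2,w4,w2), (w2,w4,w3), (w2,w4,w4), (w3,w1,w2).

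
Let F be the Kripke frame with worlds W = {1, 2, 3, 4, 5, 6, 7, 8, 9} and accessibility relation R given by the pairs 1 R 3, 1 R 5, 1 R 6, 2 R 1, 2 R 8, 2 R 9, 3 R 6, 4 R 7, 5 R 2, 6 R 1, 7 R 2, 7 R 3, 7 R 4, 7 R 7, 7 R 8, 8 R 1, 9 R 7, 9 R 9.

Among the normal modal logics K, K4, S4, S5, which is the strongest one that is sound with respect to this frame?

Transitive (axiom 4): no — 1 R 5 and 5 R 2, but not 1 R 2.
Reflexive (axiom T): no — 1 is not related to itself.
Euclidean (axiom 5): no — 1 R 3 and 1 R 5, but not 3 R 5.
So F validates K; K4 would additionally require R to be transitive. The strongest is K.

K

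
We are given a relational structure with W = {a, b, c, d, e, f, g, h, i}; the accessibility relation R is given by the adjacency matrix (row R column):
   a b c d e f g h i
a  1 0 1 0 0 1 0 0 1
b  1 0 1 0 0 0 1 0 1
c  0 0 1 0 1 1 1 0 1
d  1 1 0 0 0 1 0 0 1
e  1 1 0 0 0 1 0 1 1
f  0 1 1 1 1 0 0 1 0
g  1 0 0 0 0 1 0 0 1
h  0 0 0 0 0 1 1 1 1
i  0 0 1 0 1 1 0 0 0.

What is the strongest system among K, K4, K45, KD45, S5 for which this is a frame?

K

Transitive (axiom 4): no — a R c and c R e, but not a R e.
Euclidean (axiom 5): no — a R f and a R i, but not f R i.
Serial (axiom D): yes — every world has a successor (e.g. a R a).
Reflexive (axiom T): no — b is not related to itself.
So F validates K; K4 would additionally require R to be transitive. The strongest is K.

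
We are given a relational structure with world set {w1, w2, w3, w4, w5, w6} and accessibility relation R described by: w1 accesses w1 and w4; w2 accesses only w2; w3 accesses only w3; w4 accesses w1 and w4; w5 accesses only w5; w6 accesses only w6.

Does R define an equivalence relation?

Yes

Reflexive: yes — every world is R-related to itself.
Symmetric: yes — every pair in R has its reverse in R.
Transitive: yes — every two-step R-path is closed by a direct edge.
So R is an equivalence relation.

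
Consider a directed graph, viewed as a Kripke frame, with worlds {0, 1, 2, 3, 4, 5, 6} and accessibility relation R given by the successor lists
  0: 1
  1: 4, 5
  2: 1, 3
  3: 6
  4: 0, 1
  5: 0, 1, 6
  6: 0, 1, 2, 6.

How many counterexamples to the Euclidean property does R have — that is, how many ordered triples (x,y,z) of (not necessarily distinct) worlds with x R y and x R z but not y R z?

Enumerating: (0,1,1), (1,4,4), (1,4,5), (1,5,4), (1,5,5), (2,1,1), (2,1,3), (2,3,1), (2,3,3), (4,0,0), (4,1,0), (4,1,1), … and 15 more.
Total: 27.

27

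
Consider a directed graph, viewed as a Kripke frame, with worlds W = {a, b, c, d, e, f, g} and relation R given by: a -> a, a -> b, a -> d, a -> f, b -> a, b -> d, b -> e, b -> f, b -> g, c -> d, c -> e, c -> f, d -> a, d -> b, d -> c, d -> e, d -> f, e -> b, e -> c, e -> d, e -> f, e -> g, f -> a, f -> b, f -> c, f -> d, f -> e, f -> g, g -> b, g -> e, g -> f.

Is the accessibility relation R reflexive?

Reflexive: no — b is not related to itself.

No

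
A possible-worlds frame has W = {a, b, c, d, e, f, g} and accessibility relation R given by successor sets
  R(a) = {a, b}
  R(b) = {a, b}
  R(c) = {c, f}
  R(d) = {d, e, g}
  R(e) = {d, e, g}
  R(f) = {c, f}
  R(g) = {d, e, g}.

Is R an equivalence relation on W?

Reflexive: yes — every world is R-related to itself.
Symmetric: yes — every pair in R has its reverse in R.
Transitive: yes — every two-step R-path is closed by a direct edge.
So R is an equivalence relation.

Yes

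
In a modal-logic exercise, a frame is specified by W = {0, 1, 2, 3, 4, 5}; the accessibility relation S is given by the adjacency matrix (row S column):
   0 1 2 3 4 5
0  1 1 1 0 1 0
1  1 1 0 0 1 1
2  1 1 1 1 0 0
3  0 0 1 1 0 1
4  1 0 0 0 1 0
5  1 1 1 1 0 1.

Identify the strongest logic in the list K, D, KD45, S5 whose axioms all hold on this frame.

D

Serial (axiom D): yes — every world has a successor (e.g. 0 S 0).
Euclidean (axiom 5): no — 0 S 1 and 0 S 2, but not 1 S 2.
Transitive (axiom 4): no — 0 S 1 and 1 S 5, but not 0 S 5.
Reflexive (axiom T): yes — every world is S-related to itself.
So F validates K, D; KD45 would additionally require S to be Euclidean and transitive. The strongest is D.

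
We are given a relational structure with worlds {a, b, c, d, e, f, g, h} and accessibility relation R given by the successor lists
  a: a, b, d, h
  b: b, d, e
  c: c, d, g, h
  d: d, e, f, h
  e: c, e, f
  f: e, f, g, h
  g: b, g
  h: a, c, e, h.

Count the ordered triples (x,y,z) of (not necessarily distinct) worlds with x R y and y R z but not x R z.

Enumerating: (a,b,e), (a,d,e), (a,d,f), (a,h,c), (a,h,e), (b,d,f), (b,d,h), (b,e,c), (b,e,f), (c,d,e), (c,d,f), (c,g,b), … and 22 more.
Total: 34.

34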